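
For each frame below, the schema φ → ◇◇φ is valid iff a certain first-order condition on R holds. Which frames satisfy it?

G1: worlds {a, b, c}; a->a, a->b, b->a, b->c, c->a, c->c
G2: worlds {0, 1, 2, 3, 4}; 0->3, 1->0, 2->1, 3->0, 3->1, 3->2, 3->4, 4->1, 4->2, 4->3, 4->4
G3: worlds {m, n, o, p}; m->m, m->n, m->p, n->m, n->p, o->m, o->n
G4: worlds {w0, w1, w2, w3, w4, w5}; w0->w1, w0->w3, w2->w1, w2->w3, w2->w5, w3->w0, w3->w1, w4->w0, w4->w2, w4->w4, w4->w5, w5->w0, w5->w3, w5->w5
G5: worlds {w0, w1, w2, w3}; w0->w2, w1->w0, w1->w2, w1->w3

Frame correspondent (Sahlqvist): ∀x ∃w (x = w ∧ xR²w) — i.e. a generalized confluence (Geach) condition.
G1: holds.
G2: fails — at 1 but no w with 1=w and 1R²w.
G3: fails — at o but no w with o=w and oR²w.
G4: fails — at w1 but no w with w1=w and w1R²w.
G5: fails — at w0 but no w with w0=w and w0R²w.
Valid on: G1.

G1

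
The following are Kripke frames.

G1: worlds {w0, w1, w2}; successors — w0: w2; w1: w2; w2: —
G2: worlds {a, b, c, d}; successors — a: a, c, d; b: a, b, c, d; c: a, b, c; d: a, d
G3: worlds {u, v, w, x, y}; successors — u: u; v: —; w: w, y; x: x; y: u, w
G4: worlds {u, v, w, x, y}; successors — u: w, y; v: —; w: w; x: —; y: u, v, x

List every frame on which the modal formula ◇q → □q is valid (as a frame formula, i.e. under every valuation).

Frame correspondent (Sahlqvist): ∀x ∀y ∀z (Rxy ∧ Rxz → y = z) — i.e. partial functionality.
G1: ✓.
G2: fails — a sees both a and c.
G3: fails — w sees both w and y.
G4: fails — u sees both w and y.
Valid on: G1.

G1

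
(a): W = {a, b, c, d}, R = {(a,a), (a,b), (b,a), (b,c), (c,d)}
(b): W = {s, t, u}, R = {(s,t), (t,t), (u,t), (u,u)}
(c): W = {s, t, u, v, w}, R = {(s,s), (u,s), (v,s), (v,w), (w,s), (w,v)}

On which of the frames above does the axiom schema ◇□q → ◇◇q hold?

(b), (c)

Frame correspondent (Sahlqvist): ∀x ∀y (xRy → ∃w (yRw ∧ xR²w)) — i.e. a generalized confluence (Geach) condition.
(a): fails — cRd but no w with dRw and cR²w.
(b): condition met.
(c): condition met.
Valid on: (b), (c).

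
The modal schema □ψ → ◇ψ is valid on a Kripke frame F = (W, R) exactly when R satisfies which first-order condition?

Suppose □ψ→◇ψ is valid. At any x set V(ψ)=W. Then □ψ at x, so ◇ψ at x, so x has a successor.
Conversely, any frame satisfying ∀x ∃y Rxy validates the schema.
Frame condition: ∀x ∃y Rxy.

seriality: ∀x ∃y Rxy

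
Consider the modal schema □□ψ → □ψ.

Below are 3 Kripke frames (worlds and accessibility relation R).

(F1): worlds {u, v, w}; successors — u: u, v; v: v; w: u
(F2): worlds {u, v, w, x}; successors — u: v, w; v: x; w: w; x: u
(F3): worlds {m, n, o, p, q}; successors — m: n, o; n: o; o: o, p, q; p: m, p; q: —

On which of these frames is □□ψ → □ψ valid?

The schema corresponds to density: ∀x ∀y (Rxy → ∃z (Rxz ∧ Rzy)).
(F1): condition met.
(F2): fails — Ruv but no z with Ruz and Rzv.
(F3): fails — Rmn but no z with Rmz and Rzn.

(F1)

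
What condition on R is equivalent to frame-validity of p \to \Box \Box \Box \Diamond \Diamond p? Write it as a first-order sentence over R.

This is a Sahlqvist (Geach-type) schema ◇^0□^0p → □^3◇^2p.
Minimal-valuation argument: fix x; take any y with xR^0y and any z with xR^3z. Set V(p) to the set of worlds R-reachable from y in exactly 0 steps. Then □^0p holds at y, so the antecedent holds at x; validity forces ◇^2p at z, giving a w with zR^2w and yR^0w.
First-order correspondent: \forall x \forall z (x R^3 z \to \exists w (x = w \wedge z R^2 w)).

\forall x \forall z (x R^3 z \to \exists w (x = w \wedge z R^2 w))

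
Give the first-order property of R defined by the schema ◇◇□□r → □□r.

∀x ∀y ∀z ((xR²y ∧ xR²z) → ∃w (yR²w ∧ z = w))

This is a Sahlqvist (Geach-type) schema ◇^2□^2r → □^2◇^0r.
Minimal-valuation argument: fix x; take any y with xR^2y and any z with xR^2z. Set V(r) to the set of worlds R-reachable from y in exactly 2 steps. Then □^2r holds at y, so the antecedent holds at x; validity forces ◇^0r at z, giving a w with zR^0w and yR^2w.
First-order correspondent: ∀x ∀y ∀z ((xR²y ∧ xR²z) → ∃w (yR²w ∧ z = w)).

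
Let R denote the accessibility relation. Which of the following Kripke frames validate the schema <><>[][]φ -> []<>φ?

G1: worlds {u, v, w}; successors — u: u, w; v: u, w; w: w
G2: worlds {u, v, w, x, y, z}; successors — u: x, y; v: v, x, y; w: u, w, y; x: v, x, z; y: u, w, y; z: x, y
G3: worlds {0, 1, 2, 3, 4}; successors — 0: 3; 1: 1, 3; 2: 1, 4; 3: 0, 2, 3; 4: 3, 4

G1, G2

This is the axiom for a generalized confluence (Geach) condition; its first-order frame correspondent is forall x forall y forall z ((x R^2 y & xRz) -> exists w (y R^2 w & zRw)).
G1: holds.
G2: holds.
G3: fails — 3R²0, 3R2 but no w with 0R²w and 2Rw.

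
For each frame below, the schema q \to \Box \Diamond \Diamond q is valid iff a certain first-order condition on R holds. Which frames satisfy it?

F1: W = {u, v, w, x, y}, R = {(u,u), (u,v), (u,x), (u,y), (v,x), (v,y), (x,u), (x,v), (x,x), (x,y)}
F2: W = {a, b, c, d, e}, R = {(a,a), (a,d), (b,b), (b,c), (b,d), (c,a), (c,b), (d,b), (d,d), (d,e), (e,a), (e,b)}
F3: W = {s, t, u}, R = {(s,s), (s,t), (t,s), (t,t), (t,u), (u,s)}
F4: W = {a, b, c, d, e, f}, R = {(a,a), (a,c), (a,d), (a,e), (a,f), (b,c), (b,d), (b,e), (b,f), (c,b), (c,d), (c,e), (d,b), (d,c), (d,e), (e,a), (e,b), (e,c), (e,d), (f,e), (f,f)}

F3, F4

The schema corresponds to a generalized confluence (Geach) condition: \forall x \forall z (xRz \to \exists w (x = w \wedge z R^2 w)).
F1: fails — uRy but no t with u=t and yR²t.
F2: fails — cRa but no w with c=w and aR²w.
F3: holds.
F4: holds.
Valid on: F3, F4.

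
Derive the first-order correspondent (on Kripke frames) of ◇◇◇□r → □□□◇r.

This is a Sahlqvist (Geach-type) schema ◇^3□^1r → □^3◇^1r.
First-order correspondent: ∀x ∀y ∀z ((xR³y ∧ xR³z) → ∃w (yRw ∧ zRw)).

∀x ∀y ∀z ((xR³y ∧ xR³z) → ∃w (yRw ∧ zRw))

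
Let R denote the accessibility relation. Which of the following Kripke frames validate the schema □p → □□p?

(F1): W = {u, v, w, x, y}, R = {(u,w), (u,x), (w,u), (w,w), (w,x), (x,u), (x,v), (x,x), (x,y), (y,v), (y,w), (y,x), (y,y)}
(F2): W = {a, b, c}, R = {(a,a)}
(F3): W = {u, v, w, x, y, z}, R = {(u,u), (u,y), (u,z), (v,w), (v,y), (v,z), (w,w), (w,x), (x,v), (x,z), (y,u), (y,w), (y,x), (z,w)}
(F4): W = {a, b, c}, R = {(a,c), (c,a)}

The schema corresponds to transitivity: ∀x ∀y ∀z (Rxy ∧ Ryz → Rxz).
(F1): fails — Ryx and Rxu but not Ryu.
(F2): holds.
(F3): fails — Ruz and Rzw but not Ruw.
(F4): fails — Rac and Rca but not Raa.

(F2)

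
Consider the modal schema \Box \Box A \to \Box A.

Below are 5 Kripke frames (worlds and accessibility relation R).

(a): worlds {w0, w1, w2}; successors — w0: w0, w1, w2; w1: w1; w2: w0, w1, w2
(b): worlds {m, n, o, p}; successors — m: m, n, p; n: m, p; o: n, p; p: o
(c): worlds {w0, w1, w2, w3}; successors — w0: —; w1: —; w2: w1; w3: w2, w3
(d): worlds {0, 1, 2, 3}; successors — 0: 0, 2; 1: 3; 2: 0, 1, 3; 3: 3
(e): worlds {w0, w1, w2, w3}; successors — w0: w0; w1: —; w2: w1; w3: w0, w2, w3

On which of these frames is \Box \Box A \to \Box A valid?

(a)

Frame correspondent (Sahlqvist): \forall x \forall y (Rxy \to \exists z (Rxz \wedge Rzy)) — i.e. density.
(a): satisfies the condition.
(b): fails — Ron but no z with Roz and Rzn.
(c): fails — Rw2w1 but no z with Rw2z and Rzw1.
(d): fails — R21 but no z with R2z and Rz1.
(e): fails — Rw2w1 but no z with Rw2z and Rzw1.
Valid on: (a).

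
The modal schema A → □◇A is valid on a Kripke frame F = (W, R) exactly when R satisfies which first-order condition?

Suppose A→□◇A is valid. Take Rxy and set V(A)={x}. Then A at x, so □◇A at x, so ◇A at y, so some z with Ryz has A; z=x, i.e. Ryx.
Conversely, any frame satisfying ∀x ∀y (Rxy → Ryx) validates the schema.
So the correspondent is symmetry.

symmetry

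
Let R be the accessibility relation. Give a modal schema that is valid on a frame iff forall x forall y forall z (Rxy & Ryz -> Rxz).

The condition is transitivity. The 4 schema □p → □□p defines it.

□p → □□p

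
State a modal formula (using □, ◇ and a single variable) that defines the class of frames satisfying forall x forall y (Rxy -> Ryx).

This is symmetry; the standard corresponding axiom is B: ψ → □◇ψ.
Suppose ψ→□◇ψ is valid. Take Rxy and set V(ψ)={x}. Then ψ at x, so □◇ψ at x, so ◇ψ at y, so some z with Ryz has ψ; z=x, i.e. Ryx.

ψ → □◇ψ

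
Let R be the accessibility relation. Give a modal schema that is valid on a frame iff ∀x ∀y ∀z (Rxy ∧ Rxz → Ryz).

This is the Euclidean property; the standard corresponding axiom is 5: ◇ψ → □◇ψ.
Suppose ◇ψ→□◇ψ is valid. Take Rxy, Rxz and set V(ψ)={y}. Then ◇ψ at x, so □◇ψ at x, so ◇ψ at z, so some w with Rzw has ψ; w=y, i.e. Rzy. By symmetry of the argument, Ryz.

◇ψ → □◇ψ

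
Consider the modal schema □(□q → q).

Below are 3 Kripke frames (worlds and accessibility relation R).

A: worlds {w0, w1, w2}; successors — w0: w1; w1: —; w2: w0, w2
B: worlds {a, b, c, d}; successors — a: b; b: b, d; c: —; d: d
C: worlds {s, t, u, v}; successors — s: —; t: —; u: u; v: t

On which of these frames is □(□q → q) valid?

The schema corresponds to shift-reflexivity: ∀x ∀y (Rxy → Ryy).
A: fails — Rw0w1 but not Rw1w1.
B: holds.
C: fails — Rvt but not Rtt.

B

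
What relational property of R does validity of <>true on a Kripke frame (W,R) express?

seriality

This is a form of the D axiom.
Its frame correspondent is seriality — forall x exists y Rxy.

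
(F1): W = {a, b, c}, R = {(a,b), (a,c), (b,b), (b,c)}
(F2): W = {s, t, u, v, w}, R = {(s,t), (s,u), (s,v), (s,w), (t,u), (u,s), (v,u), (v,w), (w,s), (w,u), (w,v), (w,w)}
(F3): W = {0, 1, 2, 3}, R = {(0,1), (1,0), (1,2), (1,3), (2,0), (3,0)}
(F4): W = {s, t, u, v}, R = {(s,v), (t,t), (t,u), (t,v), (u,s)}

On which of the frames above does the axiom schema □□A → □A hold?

(F1)

The schema corresponds to density: ∀x ∀y (Rxy → ∃z (Rxz ∧ Rzy)).
(F1): satisfies the condition.
(F2): fails — Rus but no z with Ruz and Rzs.
(F3): fails — R12 but no z with R1z and Rz2.
(F4): fails — Rus but no z with Ruz and Rzs.
Valid on: (F1).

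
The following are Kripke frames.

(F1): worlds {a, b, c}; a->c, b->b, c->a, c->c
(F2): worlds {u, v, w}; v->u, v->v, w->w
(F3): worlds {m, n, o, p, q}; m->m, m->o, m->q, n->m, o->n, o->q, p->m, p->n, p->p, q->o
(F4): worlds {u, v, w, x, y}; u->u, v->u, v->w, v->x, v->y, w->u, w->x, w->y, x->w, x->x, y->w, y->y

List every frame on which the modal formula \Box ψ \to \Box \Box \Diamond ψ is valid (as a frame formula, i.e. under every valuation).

(F1)

Frame correspondent (Sahlqvist): \forall x \forall z (x R^2 z \to \exists w (xRw \wedge zRw)) — i.e. a generalized confluence (Geach) condition.
(F1): holds.
(F2): fails — vR²u but no t with vRt and uRt.
(F3): fails — nR²o but no w with nRw and oRw.
(F4): fails — xR²u but no t with xRt and uRt.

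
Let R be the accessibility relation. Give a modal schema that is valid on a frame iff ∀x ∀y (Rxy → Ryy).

This is shift-reflexivity; the standard corresponding axiom is T□: □(□r → r).

□(□r → r)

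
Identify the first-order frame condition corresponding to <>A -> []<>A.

the Euclidean property: forall x forall y forall z (Rxy & Rxz -> Ryz)

Suppose ◇A→□◇A is valid. Take Rxy, Rxz and set V(A)={y}. Then ◇A at x, so □◇A at x, so ◇A at z, so some w with Rzw has A; w=y, i.e. Rzy. By symmetry of the argument, Ryz.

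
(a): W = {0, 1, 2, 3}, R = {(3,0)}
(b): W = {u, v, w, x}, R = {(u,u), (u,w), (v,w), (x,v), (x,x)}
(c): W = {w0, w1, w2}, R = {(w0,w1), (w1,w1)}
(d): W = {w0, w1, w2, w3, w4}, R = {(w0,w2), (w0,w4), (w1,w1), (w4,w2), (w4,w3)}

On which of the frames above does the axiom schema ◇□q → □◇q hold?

(c)

Frame correspondent (Sahlqvist): ∀x ∀y ∀z (Rxy ∧ Rxz → ∃w (Ryw ∧ Rzw)) — i.e. convergence.
(a): fails — R30 and R30 but 0 and 0 have no common successor.
(b): fails — Ruw and Ruw but w and w have no common successor.
(c): satisfies the condition.
(d): fails — Rw0w4 and Rw0w2 but w4 and w2 have no common successor.
Valid on: (c).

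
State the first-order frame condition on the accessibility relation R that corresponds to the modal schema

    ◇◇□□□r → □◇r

∀x ∀y ∀z ((xR²y ∧ xRz) → ∃w (yR³w ∧ zRw))

This is a Sahlqvist (Geach-type) schema ◇^2□^3r → □^1◇^1r.
Minimal-valuation argument: fix x; take any y with xR^2y and any z with xR^1z. Set V(r) to the set of worlds R-reachable from y in exactly 3 steps. Then □^3r holds at y, so the antecedent holds at x; validity forces ◇^1r at z, giving a w with zR^1w and yR^3w.
First-order correspondent: ∀x ∀y ∀z ((xR²y ∧ xRz) → ∃w (yR³w ∧ zRw)).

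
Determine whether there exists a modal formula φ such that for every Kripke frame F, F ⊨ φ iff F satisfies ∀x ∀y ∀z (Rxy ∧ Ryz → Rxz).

The condition is transitivity. A defining modal formula is □q → □□q.
Suppose □q→□□q is valid. Take Rxy, Ryz and set V(q)={w : Rxw}. Then □q at x, so □□q at x, so □q at y, so q at z, i.e. Rxz.

Yes, by □q → □□q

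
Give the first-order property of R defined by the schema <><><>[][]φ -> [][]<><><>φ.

This is a Sahlqvist (Geach-type) schema ◇^3□^2φ → □^2◇^3φ.
First-order correspondent: forall x forall y forall z ((x R^3 y & x R^2 z) -> exists w (y R^2 w & z R^3 w)).

forall x forall y forall z ((x R^3 y & x R^2 z) -> exists w (y R^2 w & z R^3 w))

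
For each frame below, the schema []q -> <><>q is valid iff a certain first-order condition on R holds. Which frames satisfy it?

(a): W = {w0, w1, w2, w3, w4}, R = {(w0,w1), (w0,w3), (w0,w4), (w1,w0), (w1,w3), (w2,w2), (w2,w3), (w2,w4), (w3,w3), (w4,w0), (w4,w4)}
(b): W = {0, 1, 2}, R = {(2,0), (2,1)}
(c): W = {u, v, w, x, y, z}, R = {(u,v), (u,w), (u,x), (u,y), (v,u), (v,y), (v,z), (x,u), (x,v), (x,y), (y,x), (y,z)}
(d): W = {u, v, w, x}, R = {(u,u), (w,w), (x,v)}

Frame correspondent (Sahlqvist): forall x exists w (xRw & x R^2 w) — i.e. a generalized confluence (Geach) condition.
(a): condition met.
(b): fails — at 0 but no w with 0Rw and 0R²w.
(c): fails — at w but no t with wRt and wR²t.
(d): fails — at v but no t with vRt and vR²t.

(a)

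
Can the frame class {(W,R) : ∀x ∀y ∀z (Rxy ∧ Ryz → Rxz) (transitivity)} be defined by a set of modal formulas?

Definable; □q → □□q defines it

Yes: it is transitivity, defined by the 4 schema □q → □□q.
Suppose □q→□□q is valid. Take Rxy, Ryz and set V(q)={w : Rxw}. Then □q at x, so □□q at x, so □q at y, so q at z, i.e. Rxz.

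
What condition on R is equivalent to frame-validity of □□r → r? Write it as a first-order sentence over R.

This is a Sahlqvist (Geach-type) schema ◇^0□^2r → □^0◇^0r.
First-order correspondent: ∀x ∃w (xR²w ∧ x = w).

∀x ∃w (xR²w ∧ x = w)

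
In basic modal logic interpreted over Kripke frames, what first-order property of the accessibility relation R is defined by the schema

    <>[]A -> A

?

Symmetry

Replacing A by ¬A and contraposing gives the equivalent schema A → □◇A.
Suppose A→□◇A is valid. Take Rxy and set V(A)={x}. Then A at x, so □◇A at x, so ◇A at y, so some z with Ryz has A; z=x, i.e. Ryx.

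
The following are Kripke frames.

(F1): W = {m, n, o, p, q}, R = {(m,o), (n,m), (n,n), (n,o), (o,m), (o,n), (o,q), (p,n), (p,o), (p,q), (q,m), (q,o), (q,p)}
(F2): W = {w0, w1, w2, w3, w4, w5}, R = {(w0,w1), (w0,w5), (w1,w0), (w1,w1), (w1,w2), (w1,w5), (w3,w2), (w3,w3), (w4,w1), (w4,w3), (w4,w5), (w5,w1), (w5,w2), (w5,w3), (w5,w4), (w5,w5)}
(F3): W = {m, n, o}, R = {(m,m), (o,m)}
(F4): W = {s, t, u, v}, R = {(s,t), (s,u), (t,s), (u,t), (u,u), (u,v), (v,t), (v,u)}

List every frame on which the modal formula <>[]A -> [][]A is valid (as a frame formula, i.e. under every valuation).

The schema corresponds to a generalized confluence (Geach) condition: forall x forall y forall z ((xRy & x R^2 z) -> exists w (yRw & z = w)).
(F1): fails — nRm, nR²m but no w with mRw and m=w.
(F2): fails — w0Rw1, w0R²w3 but no w with w1Rw and w3=w.
(F3): condition met.
(F4): fails — sRt, sR²t but no w with tRw and t=w.
Valid on: (F3).

(F3)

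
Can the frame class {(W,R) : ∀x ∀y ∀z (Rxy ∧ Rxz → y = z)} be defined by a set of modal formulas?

Yes: it is partial functionality, defined by the CD schema ◇r → □r.
Suppose ◇r→□r is valid. Take Rxy, Rxz and set V(r)={y}. Then ◇r at x, so □r at x, so r at z, i.e. z=y.

Yes, by ◇r → □r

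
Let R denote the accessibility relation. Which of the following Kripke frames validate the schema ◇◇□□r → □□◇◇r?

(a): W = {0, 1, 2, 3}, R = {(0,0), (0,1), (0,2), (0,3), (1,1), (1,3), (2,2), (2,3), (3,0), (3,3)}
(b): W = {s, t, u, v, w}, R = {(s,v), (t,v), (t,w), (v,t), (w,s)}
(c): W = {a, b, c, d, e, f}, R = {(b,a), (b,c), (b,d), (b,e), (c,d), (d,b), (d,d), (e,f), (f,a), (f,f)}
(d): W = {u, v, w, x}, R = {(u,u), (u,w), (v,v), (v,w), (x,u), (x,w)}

(a), (b)

This is the axiom for a generalized confluence (Geach) condition; its first-order frame correspondent is ∀x ∀y ∀z ((xR²y ∧ xR²z) → ∃w (yR²w ∧ zR²w)).
(a): ✓.
(b): ✓.
(c): fails — dR²a, dR²a but no w with aR²w and aR²w.
(d): fails — uR²u, uR²w but no t with uR²t and wR²t.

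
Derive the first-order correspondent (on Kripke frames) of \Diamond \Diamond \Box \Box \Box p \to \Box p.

This is a Sahlqvist (Geach-type) schema ◇^2□^3p → □^1◇^0p.
Minimal-valuation argument: fix x; take any y with xR^2y and any z with xR^1z. Set V(p) to the set of worlds R-reachable from y in exactly 3 steps. Then □^3p holds at y, so the antecedent holds at x; validity forces ◇^0p at z, giving a w with zR^0w and yR^3w.
First-order correspondent: \forall x \forall y \forall z ((x R^2 y \wedge xRz) \to \exists w (y R^3 w \wedge z = w)).

\forall x \forall y \forall z ((x R^2 y \wedge xRz) \to \exists w (y R^3 w \wedge z = w))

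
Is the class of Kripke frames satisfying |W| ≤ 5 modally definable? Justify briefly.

If a class were modally definable it would be closed under disjoint unions (Goldblatt–Thomason).
Any modal formula valid on each of 6 disjoint one-world frames is valid on their disjoint union (validity is preserved under disjoint unions). Each one-world frame has |W|=1≤5, but the union has |W|=6.
So the class is not modally definable.

Not modally definable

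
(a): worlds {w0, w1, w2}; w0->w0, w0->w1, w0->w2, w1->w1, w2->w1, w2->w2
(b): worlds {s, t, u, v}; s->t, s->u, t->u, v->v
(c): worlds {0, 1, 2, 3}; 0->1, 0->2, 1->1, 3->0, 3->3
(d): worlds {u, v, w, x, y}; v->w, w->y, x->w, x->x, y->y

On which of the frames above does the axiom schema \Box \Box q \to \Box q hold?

This is the axiom for density; its first-order frame correspondent is \forall x \forall y (Rxy \to \exists z (Rxz \wedge Rzy)).
(a): holds.
(b): fails — Rtu but no z with Rtz and Rzu.
(c): fails — R02 but no z with R0z and Rz2.
(d): fails — Rvw but no z with Rvz and Rzw.
Valid on: (a).

(a)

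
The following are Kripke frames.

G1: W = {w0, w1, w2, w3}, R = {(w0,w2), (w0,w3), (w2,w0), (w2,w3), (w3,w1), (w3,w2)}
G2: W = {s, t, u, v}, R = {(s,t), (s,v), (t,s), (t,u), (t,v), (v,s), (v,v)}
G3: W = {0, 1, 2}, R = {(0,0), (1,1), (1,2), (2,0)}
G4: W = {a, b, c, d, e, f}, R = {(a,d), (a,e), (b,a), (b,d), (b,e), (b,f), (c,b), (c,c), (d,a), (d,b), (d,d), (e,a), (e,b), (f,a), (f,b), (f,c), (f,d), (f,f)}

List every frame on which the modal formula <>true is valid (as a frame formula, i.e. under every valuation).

G3, G4

The schema corresponds to seriality: forall x exists y Rxy.
G1: fails — world w1 has no successor.
G2: fails — world u has no successor.
G3: condition met.
G4: condition met.
Valid on: G3, G4.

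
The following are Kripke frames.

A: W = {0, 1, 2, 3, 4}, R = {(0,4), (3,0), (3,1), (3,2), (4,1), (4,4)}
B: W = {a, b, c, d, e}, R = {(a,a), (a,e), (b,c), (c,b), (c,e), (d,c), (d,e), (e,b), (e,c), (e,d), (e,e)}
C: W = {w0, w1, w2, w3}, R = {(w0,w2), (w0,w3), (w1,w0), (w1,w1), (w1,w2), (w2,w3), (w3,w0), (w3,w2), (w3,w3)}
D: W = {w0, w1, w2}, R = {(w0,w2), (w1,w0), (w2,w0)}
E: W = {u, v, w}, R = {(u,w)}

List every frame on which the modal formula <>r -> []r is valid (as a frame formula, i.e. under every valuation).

D, E

The schema corresponds to partial functionality: forall x forall y forall z (Rxy & Rxz -> y = z).
A: fails — 3 sees both 0 and 1.
B: fails — a sees both a and e.
C: fails — w0 sees both w2 and w3.
D: satisfies the condition.
E: satisfies the condition.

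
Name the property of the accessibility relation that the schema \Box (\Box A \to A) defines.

Shift-reflexivity

Suppose □(□A→A) is valid. Take Rxy and set V(A)={w : Ryw}. Then at y, □A holds; since □(□A→A) at x, □A→A at y, so A at y, i.e. Ryy.
Conversely, on a frame with shift-reflexivity the schema holds at every world under every valuation.
So the correspondent is shift-reflexivity.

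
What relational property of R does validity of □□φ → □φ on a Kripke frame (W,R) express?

Density

Suppose □□φ→□φ is valid. Take Rxy and set V(φ)={w : xR²w}. Then □□φ at x, so □φ at x, so φ at y, i.e. ∃z(Rxz∧Rzy).
Conversely, any frame satisfying ∀x ∀y (Rxy → ∃z (Rxz ∧ Rzy)) validates the schema.
Frame condition: ∀x ∀y (Rxy → ∃z (Rxz ∧ Rzy)).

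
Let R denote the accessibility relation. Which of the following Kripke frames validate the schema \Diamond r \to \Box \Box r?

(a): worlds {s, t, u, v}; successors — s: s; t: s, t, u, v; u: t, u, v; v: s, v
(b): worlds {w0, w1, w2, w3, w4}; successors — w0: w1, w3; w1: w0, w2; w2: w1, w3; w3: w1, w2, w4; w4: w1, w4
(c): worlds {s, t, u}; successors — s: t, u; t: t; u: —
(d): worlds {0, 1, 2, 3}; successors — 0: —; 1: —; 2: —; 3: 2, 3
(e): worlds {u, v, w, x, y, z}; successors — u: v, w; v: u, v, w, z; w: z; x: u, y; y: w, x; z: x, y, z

none

The schema corresponds to a generalized confluence (Geach) condition: \forall x \forall y \forall z ((xRy \wedge x R^2 z) \to \exists w (y = w \wedge z = w)).
(a): fails — tRs, tR²t but s ≠ t.
(b): fails — w0Rw1, w0R²w0 but w1 ≠ w0.
(c): fails — sRu, sR²t but u ≠ t.
(d): fails — 3R2, 3R²3 but 2 ≠ 3.
(e): fails — uRv, uR²u but v ≠ u.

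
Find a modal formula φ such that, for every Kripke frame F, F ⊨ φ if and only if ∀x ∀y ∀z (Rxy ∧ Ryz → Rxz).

This is transitivity; the standard corresponding axiom is 4: □s → □□s.
Suppose □s→□□s is valid. Take Rxy, Ryz and set V(s)={w : Rxw}. Then □s at x, so □□s at x, so □s at y, so s at z, i.e. Rxz.

□s → □□s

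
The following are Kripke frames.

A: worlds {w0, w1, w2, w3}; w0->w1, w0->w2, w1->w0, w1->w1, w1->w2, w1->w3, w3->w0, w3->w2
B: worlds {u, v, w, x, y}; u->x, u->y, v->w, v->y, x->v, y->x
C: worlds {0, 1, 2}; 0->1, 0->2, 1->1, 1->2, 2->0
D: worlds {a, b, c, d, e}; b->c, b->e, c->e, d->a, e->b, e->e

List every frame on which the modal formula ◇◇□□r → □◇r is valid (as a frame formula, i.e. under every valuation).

D

This is the axiom for a generalized confluence (Geach) condition; its first-order frame correspondent is ∀x ∀y ∀z ((xR²y ∧ xRz) → ∃w (yR²w ∧ zRw)).
A: fails — w0R²w0, w0Rw2 but no w with w0R²w and w2Rw.
B: fails — uR²v, uRx but no t with vR²t and xRt.
C: fails — 0R²2, 0R2 but no w with 2R²w and 2Rw.
D: satisfies the condition.
Valid on: D.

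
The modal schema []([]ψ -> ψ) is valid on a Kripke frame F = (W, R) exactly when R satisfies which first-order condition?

shift-reflexivity: forall x forall y (Rxy -> Ryy)

Suppose □(□ψ→ψ) is valid. Take Rxy and set V(ψ)={w : Ryw}. Then at y, □ψ holds; since □(□ψ→ψ) at x, □ψ→ψ at y, so ψ at y, i.e. Ryy.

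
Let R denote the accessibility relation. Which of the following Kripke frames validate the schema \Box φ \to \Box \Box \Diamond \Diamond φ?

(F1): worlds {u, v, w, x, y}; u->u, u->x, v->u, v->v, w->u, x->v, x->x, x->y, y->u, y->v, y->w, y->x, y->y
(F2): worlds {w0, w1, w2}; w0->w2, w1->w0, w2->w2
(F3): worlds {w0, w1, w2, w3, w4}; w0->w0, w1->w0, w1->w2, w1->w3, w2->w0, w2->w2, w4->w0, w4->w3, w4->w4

(F1)

The schema corresponds to a generalized confluence (Geach) condition: \forall x \forall z (x R^2 z \to \exists w (xRw \wedge z R^2 w)).
(F1): holds.
(F2): fails — w1R²w2 but no w with w1Rw and w2R²w.
(F3): fails — w4R²w3 but no w with w4Rw and w3R²w.
Valid on: (F1).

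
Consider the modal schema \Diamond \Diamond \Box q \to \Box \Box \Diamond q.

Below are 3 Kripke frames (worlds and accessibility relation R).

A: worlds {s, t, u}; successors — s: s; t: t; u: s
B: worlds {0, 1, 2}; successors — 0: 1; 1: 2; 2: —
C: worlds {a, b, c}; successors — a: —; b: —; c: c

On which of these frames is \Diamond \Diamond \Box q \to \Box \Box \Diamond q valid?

A, C

This is the axiom for a generalized confluence (Geach) condition; its first-order frame correspondent is \forall x \forall y \forall z ((x R^2 y \wedge x R^2 z) \to \exists w (yRw \wedge zRw)).
A: ✓.
B: fails — 0R²2, 0R²2 but no w with 2Rw and 2Rw.
C: ✓.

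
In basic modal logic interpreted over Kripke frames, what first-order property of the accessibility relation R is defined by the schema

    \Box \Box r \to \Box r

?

density

Suppose □□r→□r is valid. Take Rxy and set V(r)={w : xR²w}. Then □□r at x, so □r at x, so r at y, i.e. ∃z(Rxz∧Rzy).
Conversely, on a frame with density the schema holds at every world under every valuation.
Frame condition: \forall x \forall y (Rxy \to \exists z (Rxz \wedge Rzy)).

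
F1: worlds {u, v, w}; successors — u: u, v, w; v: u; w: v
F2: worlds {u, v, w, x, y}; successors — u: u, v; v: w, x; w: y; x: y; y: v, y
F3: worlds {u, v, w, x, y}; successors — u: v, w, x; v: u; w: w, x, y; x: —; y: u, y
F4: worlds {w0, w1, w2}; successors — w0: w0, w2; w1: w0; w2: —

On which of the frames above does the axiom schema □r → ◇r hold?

F1, F2

The schema corresponds to seriality: ∀x ∃y Rxy.
F1: satisfies the condition.
F2: satisfies the condition.
F3: fails — world x has no successor.
F4: fails — world w2 has no successor.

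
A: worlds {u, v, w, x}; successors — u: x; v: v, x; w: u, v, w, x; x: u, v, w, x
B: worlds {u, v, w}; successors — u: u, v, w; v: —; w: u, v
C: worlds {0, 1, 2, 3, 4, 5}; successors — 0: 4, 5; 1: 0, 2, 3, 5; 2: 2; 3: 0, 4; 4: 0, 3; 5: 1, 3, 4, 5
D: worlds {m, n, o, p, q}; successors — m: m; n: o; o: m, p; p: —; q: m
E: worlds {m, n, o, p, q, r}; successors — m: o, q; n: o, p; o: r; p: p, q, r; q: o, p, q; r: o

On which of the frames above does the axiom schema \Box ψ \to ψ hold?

none

The schema corresponds to reflexivity: \forall x Rxx.
A: fails — world u does not see itself.
B: fails — world v does not see itself.
C: fails — world 0 does not see itself.
D: fails — world n does not see itself.
E: fails — world m does not see itself.
Valid on no frame.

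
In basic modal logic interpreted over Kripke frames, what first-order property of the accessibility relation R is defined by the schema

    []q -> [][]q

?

This is the 4 axiom.
Its frame correspondent is transitivity — forall x forall y forall z (Rxy & Ryz -> Rxz).

Transitivity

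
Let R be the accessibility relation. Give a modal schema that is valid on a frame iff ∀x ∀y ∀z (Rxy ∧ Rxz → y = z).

A defining formula is ◇s → □s (the CD axiom).
Suppose ◇s→□s is valid. Take Rxy, Rxz and set V(s)={y}. Then ◇s at x, so □s at x, so s at z, i.e. z=y.

◇s → □s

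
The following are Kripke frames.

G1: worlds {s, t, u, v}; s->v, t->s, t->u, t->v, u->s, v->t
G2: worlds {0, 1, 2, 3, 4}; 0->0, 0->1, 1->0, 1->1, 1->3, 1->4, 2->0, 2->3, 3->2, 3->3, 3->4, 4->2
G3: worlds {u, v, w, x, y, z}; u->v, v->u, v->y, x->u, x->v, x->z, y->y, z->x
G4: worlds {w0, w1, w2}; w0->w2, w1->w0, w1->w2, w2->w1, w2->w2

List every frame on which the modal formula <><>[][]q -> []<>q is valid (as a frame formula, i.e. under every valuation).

G4

Frame correspondent (Sahlqvist): forall x forall y forall z ((x R^2 y & xRz) -> exists w (y R^2 w & zRw)) — i.e. a generalized confluence (Geach) condition.
G1: fails — tR²s, tRs but no w with sR²w and sRw.
G2: fails — 1R²0, 1R4 but no w with 0R²w and 4Rw.
G3: fails — vR²y, vRu but no t with yR²t and uRt.
G4: ✓.
Valid on: G4.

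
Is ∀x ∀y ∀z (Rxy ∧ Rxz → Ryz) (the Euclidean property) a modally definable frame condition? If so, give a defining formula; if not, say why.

This is a Sahlqvist condition; the 5 axiom ◇r → □◇r defines it.
Suppose ◇r→□◇r is valid. Take Rxy, Rxz and set V(r)={y}. Then ◇r at x, so □◇r at x, so ◇r at z, so some w with Rzw has r; w=y, i.e. Rzy. By symmetry of the argument, Ryz.

Definable; ◇r → □◇r defines it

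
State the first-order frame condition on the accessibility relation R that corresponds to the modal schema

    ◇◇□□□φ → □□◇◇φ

This is a Sahlqvist (Geach-type) schema ◇^2□^3φ → □^2◇^2φ.
First-order correspondent: ∀x ∀y ∀z ((xR²y ∧ xR²z) → ∃w (yR³w ∧ zR²w)).

∀x ∀y ∀z ((xR²y ∧ xR²z) → ∃w (yR³w ∧ zR²w))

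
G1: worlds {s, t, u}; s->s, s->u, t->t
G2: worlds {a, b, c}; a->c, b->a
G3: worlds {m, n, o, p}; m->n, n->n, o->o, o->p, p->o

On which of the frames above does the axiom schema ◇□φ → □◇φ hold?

This is the axiom for convergence; its first-order frame correspondent is ∀x ∀y ∀z (Rxy ∧ Rxz → ∃w (Ryw ∧ Rzw)).
G1: fails — Rsu and Rsu but u and u have no common successor.
G2: fails — Rac and Rac but c and c have no common successor.
G3: condition met.
Valid on: G3.

G3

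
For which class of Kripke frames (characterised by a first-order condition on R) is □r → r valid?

reflexivity: ∀x Rxx

Suppose □r→r is valid. At any x set V(r)={w : Rxw}. Then □r holds at x, so r holds at x, i.e. Rxx.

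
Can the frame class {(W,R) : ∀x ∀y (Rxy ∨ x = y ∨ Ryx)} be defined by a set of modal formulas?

If a class were modally definable it would be closed under disjoint unions (Goldblatt–Thomason).
Take 2 disjoint single-world reflexive frames: each is trivially connected, but their disjoint union has 2 worlds with no edge between distinct components, so it is not connected.
So the class is not modally definable.

Not definable by any modal formula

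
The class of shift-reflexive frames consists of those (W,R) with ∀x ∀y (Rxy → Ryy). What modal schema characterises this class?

The condition is shift-reflexivity. The T□ schema □(□p → p) defines it.
Suppose □(□p→p) is valid. Take Rxy and set V(p)={w : Ryw}. Then at y, □p holds; since □(□p→p) at x, □p→p at y, so p at y, i.e. Ryy.

□(□p → p)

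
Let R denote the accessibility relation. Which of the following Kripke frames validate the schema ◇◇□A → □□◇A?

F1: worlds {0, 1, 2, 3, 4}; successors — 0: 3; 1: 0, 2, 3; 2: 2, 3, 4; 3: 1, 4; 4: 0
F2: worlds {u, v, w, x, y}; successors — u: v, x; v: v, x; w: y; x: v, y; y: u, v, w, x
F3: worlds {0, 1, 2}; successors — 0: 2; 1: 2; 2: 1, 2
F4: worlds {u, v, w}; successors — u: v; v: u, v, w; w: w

F3

This is the axiom for a generalized confluence (Geach) condition; its first-order frame correspondent is ∀x ∀y ∀z ((xR²y ∧ xR²z) → ∃w (yRw ∧ zRw)).
F1: fails — 1R²1, 1R²3 but no w with 1Rw and 3Rw.
F2: fails — wR²u, wR²w but no t with uRt and wRt.
F3: condition met.
F4: fails — uR²u, uR²w but no t with uRt and wRt.
Valid on: F3.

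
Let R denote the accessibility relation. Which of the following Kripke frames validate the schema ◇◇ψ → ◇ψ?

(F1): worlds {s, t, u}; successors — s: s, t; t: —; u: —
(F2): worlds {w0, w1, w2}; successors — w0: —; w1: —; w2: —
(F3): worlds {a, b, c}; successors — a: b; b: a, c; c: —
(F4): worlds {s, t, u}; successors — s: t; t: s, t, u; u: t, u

This is the axiom for a generalized confluence (Geach) condition; its first-order frame correspondent is ∀x ∀y (xR²y → ∃w (y = w ∧ xRw)).
(F1): ✓.
(F2): ✓.
(F3): fails — aR²a but no w with a=w and aRw.
(F4): fails — sR²s but no w with s=w and sRw.
Valid on: (F1), (F2).

(F1), (F2)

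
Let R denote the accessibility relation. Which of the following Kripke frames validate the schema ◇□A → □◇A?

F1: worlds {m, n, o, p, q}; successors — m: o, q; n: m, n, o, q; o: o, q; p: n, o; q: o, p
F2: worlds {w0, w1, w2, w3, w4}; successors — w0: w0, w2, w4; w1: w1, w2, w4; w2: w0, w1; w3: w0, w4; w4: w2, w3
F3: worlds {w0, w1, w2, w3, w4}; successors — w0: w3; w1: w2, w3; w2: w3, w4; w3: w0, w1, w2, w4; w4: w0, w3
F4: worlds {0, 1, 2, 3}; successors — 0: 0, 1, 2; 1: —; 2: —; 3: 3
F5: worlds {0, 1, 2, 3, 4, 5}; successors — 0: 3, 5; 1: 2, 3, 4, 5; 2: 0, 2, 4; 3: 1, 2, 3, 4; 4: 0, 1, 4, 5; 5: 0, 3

F1

This is the axiom for convergence; its first-order frame correspondent is ∀x ∀y ∀z (Rxy ∧ Rxz → ∃w (Ryw ∧ Rzw)).
F1: satisfies the condition.
F2: fails — Rw0w4 and Rw0w2 but w4 and w2 have no common successor.
F3: fails — Rw4w0 and Rw4w3 but w0 and w3 have no common successor.
F4: fails — R00 and R01 but 0 and 1 have no common successor.
F5: fails — R20 and R22 but 0 and 2 have no common successor.
Valid on: F1.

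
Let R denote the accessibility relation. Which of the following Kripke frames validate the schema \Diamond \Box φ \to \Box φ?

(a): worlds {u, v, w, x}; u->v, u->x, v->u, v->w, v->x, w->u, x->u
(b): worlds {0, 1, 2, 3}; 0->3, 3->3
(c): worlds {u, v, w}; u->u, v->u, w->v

The schema corresponds to the Euclidean property: \forall x \forall y \forall z (Rxy \wedge Rxz \to Ryz).
(a): fails — Ruv and Ruv but not Rvv.
(b): ✓.
(c): fails — Rwv and Rwv but not Rvv.

(b)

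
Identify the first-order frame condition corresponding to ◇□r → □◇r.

Convergence

This is the .2 axiom.
Its frame correspondent is convergence — ∀x ∀y ∀z (Rxy ∧ Rxz → ∃w (Ryw ∧ Rzw)).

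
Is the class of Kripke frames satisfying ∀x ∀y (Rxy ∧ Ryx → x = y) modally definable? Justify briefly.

If a class were modally definable it would be closed under surjective bounded morphisms (Goldblatt–Thomason).
The 8-cycle (worlds w0,w1,w2,w3,w4,w5,w6,w7 with w0→w1→w2→w3→w4→w5→w6→w7→w0) is antisymmetric. Sending even-indexed worlds to • and odd-indexed worlds to ∘ is a surjective bounded morphism onto the two-world frame with •↔∘, which is not antisymmetric.
Hence antisymmetry is not modally definable.

Not modally definable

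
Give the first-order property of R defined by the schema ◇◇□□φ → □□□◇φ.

∀x ∀y ∀z ((xR²y ∧ xR³z) → ∃w (yR²w ∧ zRw))

This is a Sahlqvist (Geach-type) schema ◇^2□^2φ → □^3◇^1φ.
Minimal-valuation argument: fix x; take any y with xR^2y and any z with xR^3z. Set V(φ) to the set of worlds R-reachable from y in exactly 2 steps. Then □^2φ holds at y, so the antecedent holds at x; validity forces ◇^1φ at z, giving a w with zR^1w and yR^2w.
First-order correspondent: ∀x ∀y ∀z ((xR²y ∧ xR³z) → ∃w (yR²w ∧ zRw)).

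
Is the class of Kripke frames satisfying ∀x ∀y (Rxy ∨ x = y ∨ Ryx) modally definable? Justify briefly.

Any modally definable frame class is closed under disjoint unions.
Take 2 disjoint single-world reflexive frames: each is trivially connected, but their disjoint union has 2 worlds with no edge between distinct components, so it is not connected.
So no modal formula (or set of formulas) defines exactly the connected frames.

Not modally definable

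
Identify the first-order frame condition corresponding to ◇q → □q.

partial functionality

Suppose ◇q→□q is valid. Take Rxy, Rxz and set V(q)={y}. Then ◇q at x, so □q at x, so q at z, i.e. z=y.
Conversely, on a frame with partial functionality the schema holds at every world under every valuation.
Frame condition: ∀x ∀y ∀z (Rxy ∧ Rxz → y = z).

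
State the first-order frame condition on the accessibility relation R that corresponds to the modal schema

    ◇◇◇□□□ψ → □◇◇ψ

∀x ∀y ∀z ((xR³y ∧ xRz) → ∃w (yR³w ∧ zR²w))

This is a Sahlqvist (Geach-type) schema ◇^3□^3ψ → □^1◇^2ψ.
Minimal-valuation argument: fix x; take any y with xR^3y and any z with xR^1z. Set V(ψ) to the set of worlds R-reachable from y in exactly 3 steps. Then □^3ψ holds at y, so the antecedent holds at x; validity forces ◇^2ψ at z, giving a w with zR^2w and yR^3w.
First-order correspondent: ∀x ∀y ∀z ((xR³y ∧ xRz) → ∃w (yR³w ∧ zR²w)).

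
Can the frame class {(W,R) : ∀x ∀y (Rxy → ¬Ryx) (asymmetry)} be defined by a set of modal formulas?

If a class were modally definable it would be closed under surjective bounded morphisms (Goldblatt–Thomason).
The 4-cycle (worlds w0,w1,w2,w3 with w0→w1→w2→w3→w0) is asymmetric. Mapping every world to a single reflexive point • is a surjective bounded morphism, and the reflexive point is not asymmetric (R•• but asymmetry requires ¬R••).
So the class is not modally definable.

Not modally definable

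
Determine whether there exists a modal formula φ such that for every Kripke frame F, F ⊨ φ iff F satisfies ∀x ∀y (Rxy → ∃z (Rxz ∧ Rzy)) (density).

The condition is density. A defining modal formula is □□r → □r.
Suppose □□r→□r is valid. Take Rxy and set V(r)={w : xR²w}. Then □□r at x, so □r at x, so r at y, i.e. ∃z(Rxz∧Rzy).

Yes — defined by □□r → □r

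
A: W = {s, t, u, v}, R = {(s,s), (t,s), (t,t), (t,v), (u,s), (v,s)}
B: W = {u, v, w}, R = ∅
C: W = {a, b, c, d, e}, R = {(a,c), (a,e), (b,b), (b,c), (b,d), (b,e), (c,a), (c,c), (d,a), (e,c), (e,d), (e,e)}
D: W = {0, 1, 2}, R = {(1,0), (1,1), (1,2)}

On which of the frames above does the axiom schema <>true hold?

The schema corresponds to seriality: forall x exists y Rxy.
A: ✓.
B: fails — world u has no successor.
C: ✓.
D: fails — world 0 has no successor.
Valid on: A, C.

A, C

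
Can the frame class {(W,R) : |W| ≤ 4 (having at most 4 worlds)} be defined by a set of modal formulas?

Not definable by any modal formula

Modal frame validity is preserved under disjoint unions.
Any modal formula valid on each of 5 disjoint one-world frames is valid on their disjoint union (validity is preserved under disjoint unions). Each one-world frame has |W|=1≤4, but the union has |W|=5.
So no modal formula (or set of formulas) defines exactly the |W|≤4 frames.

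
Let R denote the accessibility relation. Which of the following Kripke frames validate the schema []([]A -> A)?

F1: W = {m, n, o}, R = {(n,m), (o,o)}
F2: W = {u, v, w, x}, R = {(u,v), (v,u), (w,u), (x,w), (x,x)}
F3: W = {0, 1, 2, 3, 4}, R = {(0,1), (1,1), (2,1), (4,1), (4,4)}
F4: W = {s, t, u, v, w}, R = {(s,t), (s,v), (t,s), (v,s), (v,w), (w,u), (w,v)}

This is the axiom for shift-reflexivity; its first-order frame correspondent is forall x forall y (Rxy -> Ryy).
F1: fails — Rnm but not Rmm.
F2: fails — Ruv but not Rvv.
F3: condition met.
F4: fails — Rwu but not Ruu.
Valid on: F3.

F3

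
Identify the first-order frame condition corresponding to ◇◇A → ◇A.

transitivity

This is a form of the 4 axiom.
It corresponds to transitivity: ∀x ∀y ∀z (Rxy ∧ Ryz → Rxz).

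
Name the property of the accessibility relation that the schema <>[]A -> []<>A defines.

Suppose ◇□A→□◇A is valid. Take Rxy, Rxz and set V(A)={w : Ryw}. Then □A at y so ◇□A at x, so □◇A at x, so ◇A at z, giving w with Rzw and Ryw.

Convergence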